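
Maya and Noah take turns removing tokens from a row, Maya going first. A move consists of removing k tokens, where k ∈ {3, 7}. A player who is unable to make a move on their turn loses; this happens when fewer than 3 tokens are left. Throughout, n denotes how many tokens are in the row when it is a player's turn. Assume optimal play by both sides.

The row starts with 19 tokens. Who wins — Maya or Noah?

Label each position W (a win for the player to move) or L (a loss). A position with no legal move is L; any other position is W exactly when some move reaches an L, and L when every move reaches a W.
n=0: no move → L
n=1: no move → L
n=2: no move → L
n=3: can move to 0, which is L ⇒ W
n=4: can move to 1, which is L ⇒ W
n=5: can move to 2, which is L ⇒ W
n=6: the only move is to 3(W), a W ⇒ L
n=7: can move to 0, which is L ⇒ W
n=8: can move to 1, which is L ⇒ W
n=9: can move to 6, which is L ⇒ W
n=10: moves to 7(W), 3(W); every one is W ⇒ L
n=11: moves to 8(W), 4(W); every one is W ⇒ L
n=12: moves to 9(W), 5(W); every one is W ⇒ L
n=13: can move to 10, which is L ⇒ W
n=14: can move to 11, which is L ⇒ W
n=15: can move to 12, which is L ⇒ W
n=16: moves to 13(W), 9(W); every one is W ⇒ L
n=17: can move to 10, which is L ⇒ W
n=18: can move to 11, which is L ⇒ W
n=19: can move to 16, which is L ⇒ W
From 19 Maya can remove 3, leaving 16, reaching an L position.

Maya wins.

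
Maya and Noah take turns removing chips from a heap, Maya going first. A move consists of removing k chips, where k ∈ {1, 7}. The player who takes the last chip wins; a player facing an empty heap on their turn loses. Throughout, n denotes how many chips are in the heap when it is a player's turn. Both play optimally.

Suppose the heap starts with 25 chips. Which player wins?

Maya wins.

Positions with no move are L. A position that does have a move is losing for the player to move precisely when every available move leads to a winning position for the opponent. Fill in the labels:
n=0: no move → L
n=1: can move to 0, which is L ⇒ W
n=2: the only move is to 1(W), a W ⇒ L
n=3: can move to 2, which is L ⇒ W
n=4: the only move is to 3(W), a W ⇒ L
n=5: can move to 4, which is L ⇒ W
n=6: the only move is to 5(W), a W ⇒ L
n=7: can move to 6, which is L ⇒ W
n=8: moves to 7(W), 1(W); every one is W ⇒ L
n=9: can move to 8, which is L ⇒ W
n=10: moves to 9(W), 3(W); every one is W ⇒ L
n=11: can move to 10, which is L ⇒ W
n=12: moves to 11(W), 5(W); every one is W ⇒ L
n=13: can move to 12, which is L ⇒ W
n=14: moves to 13(W), 7(W); every one is W ⇒ L
n=15: can move to 14, which is L ⇒ W
n=16: moves to 15(W), 9(W); every one is W ⇒ L
n=17: can move to 16, which is L ⇒ W
n=18: moves to 17(W), 11(W); every one is W ⇒ L
n=19: can move to 18, which is L ⇒ W
n=20: moves to 19(W), 13(W); every one is W ⇒ L
n=21: can move to 20, which is L ⇒ W
n=22: moves to 21(W), 15(W); every one is W ⇒ L
n=23: can move to 22, which is L ⇒ W
n=24: moves to 23(W), 17(W); every one is W ⇒ L
n=25: can move to 24, which is L ⇒ W
The starting position 25 is W: Maya should remove 1, leaving 24, handing over an L position.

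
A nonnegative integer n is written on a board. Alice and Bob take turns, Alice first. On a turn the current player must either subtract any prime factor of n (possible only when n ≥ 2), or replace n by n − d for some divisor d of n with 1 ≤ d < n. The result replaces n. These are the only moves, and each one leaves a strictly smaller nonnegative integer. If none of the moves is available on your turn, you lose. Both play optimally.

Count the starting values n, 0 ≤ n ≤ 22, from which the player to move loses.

6

Positions with no move are L. A position that does have a move is losing for the player to move precisely when every available move leads to a winning position for the opponent. Fill in the labels:
n=0: no move → L
n=1: no move → L
n=2: reaches L-position 0 → W
n=3: reaches L-position 0 → W
n=4: only reaches 2(W), 3(W), all W → L
n=5: reaches L-position 0 → W
n=6: reaches L-position 4 → W
n=7: reaches L-position 0 → W
n=8: reaches L-position 4 → W
n=9: only reaches 6(W), 8(W), all W → L
n=10: reaches L-position 9 → W
n=11: reaches L-position 0 → W
n=12: reaches L-position 9 → W
n=13: reaches L-position 0 → W
n=14: only reaches 7(W), 12(W), 13(W), all W → L
n=15: reaches L-position 14 → W
n=16: reaches L-position 14 → W
n=17: reaches L-position 0 → W
n=18: reaches L-position 9 → W
n=19: reaches L-position 0 → W
n=20: only reaches 10(W), 15(W), 16(W), 18(W), 19(W), all W → L
n=21: reaches L-position 14 → W
n=22: reaches L-position 20 → W
L entries with 0 ≤ n ≤ 22: n = 0, 1, 4, 9, 14, 20; that makes 6.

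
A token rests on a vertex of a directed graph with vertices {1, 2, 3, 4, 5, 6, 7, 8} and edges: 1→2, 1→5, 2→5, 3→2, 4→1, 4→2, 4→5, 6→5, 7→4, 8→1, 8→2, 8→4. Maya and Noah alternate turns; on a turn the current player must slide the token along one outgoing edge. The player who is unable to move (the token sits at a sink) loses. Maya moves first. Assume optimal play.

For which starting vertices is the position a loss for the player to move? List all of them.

Build the W/L table. Terminal = L. A non-terminal position is W if it has a move to some L; otherwise it is L.
Every edge goes from a vertex to one that appears earlier in the order 5, 2, 1, 4, 3, 7, 8, 6, so processing vertices in that order labels each vertex after all of its successors.
5: no outgoing edge → L
2: →5(L), so W
1: →5(L), so W
4: →5(L), so W
3: →2(W) only, which is W, so L
7: →4(W) only, which is W, so L
8: →4(W), 1(W), 2(W) — all W, so L
6: →5(L), so W
Reading off the rows marked L gives the requested list; there are 4 such vertices.

3, 5, 7, 8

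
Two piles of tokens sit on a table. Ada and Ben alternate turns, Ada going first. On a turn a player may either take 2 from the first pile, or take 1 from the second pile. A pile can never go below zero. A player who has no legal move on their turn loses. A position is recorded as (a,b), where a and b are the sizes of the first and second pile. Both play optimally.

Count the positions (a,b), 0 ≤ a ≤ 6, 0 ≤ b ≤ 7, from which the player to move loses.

Compute win/loss labels from the base case upward. A position with no move is L. Any other position is W if it can reach an L in one move, else L.
Every move lowers a or b (never raises either), so fill the grid row by row in increasing a, and left to right within a row: each cell's successors are then already labelled.
      b=0  b=1  b=2  b=3  b=4  b=5  b=6  b=7
a=0:    L    W    L    W    L    W    L    W
a=1:    L    W    L    W    L    W    L    W
a=2:    W    L    W    L    W    L    W    L
a=3:    W    L    W    L    W    L    W    L
a=4:    L    W    L    W    L    W    L    W
a=5:    L    W    L    W    L    W    L    W
a=6:    W    L    W    L    W    L    W    L
Cells with no legal move (terminal, hence L): (0,0), (1,0).
The remaining L cells, each justified by listing all of its moves:
(0,2): only reaches (0,1)(W), which is W → L
(0,4): only reaches (0,3)(W), which is W → L
(0,6): only reaches (0,5)(W), which is W → L
(1,2): only reaches (1,1)(W), which is W → L
(1,4): only reaches (1,3)(W), which is W → L
(1,6): only reaches (1,5)(W), which is W → L
(2,1): only reaches (0,1)(W), (2,0)(W), all W → L
(2,3): only reaches (0,3)(W), (2,2)(W), all W → L
(2,5): only reaches (0,5)(W), (2,4)(W), all W → L
(2,7): only reaches (0,7)(W), (2,6)(W), all W → L
(3,1): only reaches (1,1)(W), (3,0)(W), all W → L
(3,3): only reaches (1,3)(W), (3,2)(W), all W → L
(3,5): only reaches (1,5)(W), (3,4)(W), all W → L
(3,7): only reaches (1,7)(W), (3,6)(W), all W → L
(4,0): only reaches (2,0)(W), which is W → L
(4,2): only reaches (2,2)(W), (4,1)(W), all W → L
(4,4): only reaches (2,4)(W), (4,3)(W), all W → L
(4,6): only reaches (2,6)(W), (4,5)(W), all W → L
(5,0): only reaches (3,0)(W), which is W → L
(5,2): only reaches (3,2)(W), (5,1)(W), all W → L
(5,4): only reaches (3,4)(W), (5,3)(W), all W → L
(5,6): only reaches (3,6)(W), (5,5)(W), all W → L
(6,1): only reaches (4,1)(W), (6,0)(W), all W → L
(6,3): only reaches (4,3)(W), (6,2)(W), all W → L
(6,5): only reaches (4,5)(W), (6,4)(W), all W → L
(6,7): only reaches (4,7)(W), (6,6)(W), all W → L
Every other cell has at least one move into one of the L cells above, so it is W.
L cells per row: a=0: 4, a=1: 4, a=2: 4, a=3: 4, a=4: 4, a=5: 4, a=6: 4; total 28.

28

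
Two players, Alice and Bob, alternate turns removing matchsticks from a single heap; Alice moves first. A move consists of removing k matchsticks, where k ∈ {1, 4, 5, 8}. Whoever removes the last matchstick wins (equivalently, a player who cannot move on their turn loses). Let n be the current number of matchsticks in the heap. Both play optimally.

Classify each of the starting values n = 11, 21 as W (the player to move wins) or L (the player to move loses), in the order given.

11: L, 21: W

Work bottom-up. With no move the player to move loses. Otherwise the position is W if at least one move leads to an L position for the opponent, and L if every move leads to a W.
n=0: no move → L
n=1: →0(L), so W
n=2: →1(W) only, which is W, so L
n=3: →2(L), so W
n=4: →0(L), so W
n=5: →0(L), so W
n=6: →2(L), so W
n=7: →2(L), so W
n=8: →0(L), so W
n=9: →8(W), 5(W), 4(W), 1(W) — all W, so L
n=10: →9(L), so W
n=11: →10(W), 7(W), 6(W), 3(W) — all W, so L
n=12: →11(L), so W
n=13: →9(L), so W
n=14: →9(L), so W
n=15: →11(L), so W
n=16: →11(L), so W
n=17: →9(L), so W
n=18: →17(W), 14(W), 13(W), 10(W) — all W, so L
n=19: →18(L), so W
n=20: →19(W), 16(W), 15(W), 12(W) — all W, so L
n=21: →20(L), so W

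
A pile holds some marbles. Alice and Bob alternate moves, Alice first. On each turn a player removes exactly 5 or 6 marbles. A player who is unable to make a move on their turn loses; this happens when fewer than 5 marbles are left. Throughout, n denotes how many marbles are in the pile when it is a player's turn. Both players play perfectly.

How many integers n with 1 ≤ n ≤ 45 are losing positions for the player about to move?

Compute win/loss labels from the base case upward. A position with no move is L. Any other position is W if it can reach an L in one move, else L.
n=0: no move → L
n=1: no move → L
n=2: no move → L
n=3: no move → L
n=4: no move → L
n=5: W (go to 0, an L position)
n=6: W (go to 1, an L position)
n=7: W (go to 2, an L position)
n=8: W (go to 3, an L position)
n=9: W (go to 4, an L position)
n=10: W (go to 4, an L position)
n=11: L (options 6(W), 5(W) are all W)
n=12: L (options 7(W), 6(W) are all W)
n=13: L (options 8(W), 7(W) are all W)
n=14: L (options 9(W), 8(W) are all W)
n=15: L (options 10(W), 9(W) are all W)
n=16: W (go to 11, an L position)
n=17: W (go to 12, an L position)
n=18: W (go to 13, an L position)
n=19: W (go to 14, an L position)
n=20: W (go to 15, an L position)
n=21: W (go to 15, an L position)
n=22: L (options 17(W), 16(W) are all W)
n=23: L (options 18(W), 17(W) are all W)
n=24: L (options 19(W), 18(W) are all W)
n=25: L (options 20(W), 19(W) are all W)
n=26: L (options 21(W), 20(W) are all W)
n=27: W (go to 22, an L position)
n=28: W (go to 23, an L position)
n=29: W (go to 24, an L position)
n=30: W (go to 25, an L position)
n=31: W (go to 26, an L position)
n=32: W (go to 26, an L position)
n=33: L (options 28(W), 27(W) are all W)
n=34: L (options 29(W), 28(W) are all W)
n=35: L (options 30(W), 29(W) are all W)
n=36: L (options 31(W), 30(W) are all W)
n=37: L (options 32(W), 31(W) are all W)
n=38: W (go to 33, an L position)
n=39: W (go to 34, an L position)
n=40: W (go to 35, an L position)
n=41: W (go to 36, an L position)
n=42: W (go to 37, an L position)
n=43: W (go to 37, an L position)
n=44: L (options 39(W), 38(W) are all W)
n=45: L (options 40(W), 39(W) are all W)
L entries with 1 ≤ n ≤ 45 (n=0 is outside the asked range and is not counted): n = 1, 2, 3, 4, 11, 12, 13, 14, 15, 22, 23, 24, 25, 26, 33, 34, 35, 36, 37, 44, 45; that makes 21.

21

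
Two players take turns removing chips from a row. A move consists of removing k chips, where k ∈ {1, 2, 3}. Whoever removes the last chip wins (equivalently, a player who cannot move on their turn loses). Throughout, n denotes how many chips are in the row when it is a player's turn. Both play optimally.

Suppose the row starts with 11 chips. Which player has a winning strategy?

Positions with no move are L. A position that does have a move is losing for the player to move precisely when every available move leads to a winning position for the opponent. Fill in the labels:
n=0: no move → L
n=1: can move to 0, which is L ⇒ W
n=2: can move to 0, which is L ⇒ W
n=3: can move to 0, which is L ⇒ W
n=4: moves to 3(W), 2(W), 1(W); every one is W ⇒ L
n=5: can move to 4, which is L ⇒ W
n=6: can move to 4, which is L ⇒ W
n=7: can move to 4, which is L ⇒ W
n=8: moves to 7(W), 6(W), 5(W); every one is W ⇒ L
n=9: can move to 8, which is L ⇒ W
n=10: can move to 8, which is L ⇒ W
n=11: can move to 8, which is L ⇒ W
The starting position 11 is W: the player to move should remove 3, leaving 8, handing over an L position.

The first player wins.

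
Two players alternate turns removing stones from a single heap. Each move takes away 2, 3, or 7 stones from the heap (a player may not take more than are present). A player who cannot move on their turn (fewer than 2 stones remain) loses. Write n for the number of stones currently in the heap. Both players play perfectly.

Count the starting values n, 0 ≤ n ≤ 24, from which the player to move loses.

10

Work bottom-up. With no move the player to move loses. Otherwise the position is W if at least one move leads to an L position for the opponent, and L if every move leads to a W.
n=0: no move → L
n=1: no move → L
n=2: →0(L), so W
n=3: →1(L), so W
n=4: →1(L), so W
n=5: →3(W), 2(W) — all W, so L
n=6: →4(W), 3(W) — all W, so L
n=7: →5(L), so W
n=8: →6(L), so W
n=9: →6(L), so W
n=10: →8(W), 7(W), 3(W) — all W, so L
n=11: →9(W), 8(W), 4(W) — all W, so L
n=12: →10(L), so W
n=13: →11(L), so W
n=14: →11(L), so W
n=15: →13(W), 12(W), 8(W) — all W, so L
n=16: →14(W), 13(W), 9(W) — all W, so L
n=17: →15(L), so W
n=18: →16(L), so W
n=19: →16(L), so W
n=20: →18(W), 17(W), 13(W) — all W, so L
n=21: →19(W), 18(W), 14(W) — all W, so L
n=22: →20(L), so W
n=23: →21(L), so W
n=24: →21(L), so W
L entries with 0 ≤ n ≤ 24: n = 0, 1, 5, 6, 10, 11, 15, 16, 20, 21; that makes 10.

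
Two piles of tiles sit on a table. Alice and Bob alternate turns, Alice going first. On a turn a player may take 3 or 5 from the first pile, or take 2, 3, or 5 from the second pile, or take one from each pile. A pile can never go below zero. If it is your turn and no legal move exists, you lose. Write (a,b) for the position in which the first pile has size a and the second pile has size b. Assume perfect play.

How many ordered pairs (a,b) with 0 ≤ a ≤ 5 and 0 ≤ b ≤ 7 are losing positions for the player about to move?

Classify positions by backward induction: terminal positions (no move available) are L. From any other position, the mover wins iff some move reaches an L.
Every move lowers a or b (never raises either), so fill the grid row by row in increasing a, and left to right within a row: each cell's successors are then already labelled.
      b=0  b=1  b=2  b=3  b=4  b=5  b=6  b=7
a=0:    L    L    W    W    W    W    W    L
a=1:    L    W    W    W    L    W    W    W
a=2:    L    W    W    W    L    W    W    W
a=3:    W    W    L    L    W    W    W    W
a=4:    W    L    L    W    W    W    W    W
a=5:    W    W    W    W    W    L    L    W
Cells with no legal move (terminal, hence L): (0,0), (0,1), (1,0), (2,0).
The remaining L cells, each justified by listing all of its moves:
(0,7): only reaches (0,5)(W), (0,4)(W), (0,2)(W), all W → L
(1,4): only reaches (1,2)(W), (1,1)(W), (0,3)(W), all W → L
(2,4): only reaches (2,2)(W), (2,1)(W), (1,3)(W), all W → L
(3,2): only reaches (0,2)(W), (3,0)(W), (2,1)(W), all W → L
(3,3): only reaches (0,3)(W), (3,1)(W), (3,0)(W), (2,2)(W), all W → L
(4,1): only reaches (1,1)(W), (3,0)(W), all W → L
(4,2): only reaches (1,2)(W), (4,0)(W), (3,1)(W), all W → L
(5,5): only reaches (2,5)(W), (0,5)(W), (5,3)(W), (5,2)(W), (5,0)(W), (4,4)(W), all W → L
(5,6): only reaches (2,6)(W), (0,6)(W), (5,4)(W), (5,3)(W), (5,1)(W), (4,5)(W), all W → L
Every other cell has at least one move into one of the L cells above, so it is W.
L cells per row: a=0: 3, a=1: 2, a=2: 2, a=3: 2, a=4: 2, a=5: 2; total 13.

13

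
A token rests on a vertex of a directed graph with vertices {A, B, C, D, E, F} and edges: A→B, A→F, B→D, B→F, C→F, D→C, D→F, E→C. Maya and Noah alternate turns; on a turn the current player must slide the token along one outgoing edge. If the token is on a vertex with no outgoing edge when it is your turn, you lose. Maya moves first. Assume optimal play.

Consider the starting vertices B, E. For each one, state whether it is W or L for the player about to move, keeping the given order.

Positions with no move are L. A position that does have a move is losing for the player to move precisely when every available move leads to a winning position for the opponent. Fill in the labels:
Every edge goes from a vertex to one that appears earlier in the order F, C, E, D, B, A, so processing vertices in that order labels each vertex after all of its successors.
F: no outgoing edge → L
C: W (go to F, an L position)
E: L (sole option C(W) is W)
D: W (go to F, an L position)
B: W (go to F, an L position)
A: W (go to F, an L position)

B: W, E: L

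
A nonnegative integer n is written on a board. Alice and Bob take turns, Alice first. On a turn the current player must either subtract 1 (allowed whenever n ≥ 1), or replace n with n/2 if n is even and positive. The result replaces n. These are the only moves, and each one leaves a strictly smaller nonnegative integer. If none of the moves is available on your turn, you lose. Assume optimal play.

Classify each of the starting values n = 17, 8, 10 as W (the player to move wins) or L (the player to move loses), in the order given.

17: L, 8: W, 10: W

Label each position W (a win for the player to move) or L (a loss). A position with no legal move is L; any other position is W exactly when some move reaches an L, and L when every move reaches a W.
n=0: no move → L
n=1: reaches L-position 0 → W
n=2: only reaches 1(W), which is W → L
n=3: reaches L-position 2 → W
n=4: reaches L-position 2 → W
n=5: only reaches 4(W), which is W → L
n=6: reaches L-position 5 → W
n=7: only reaches 6(W), which is W → L
n=8: reaches L-position 7 → W
n=9: only reaches 8(W), which is W → L
n=10: reaches L-position 5 → W
n=11: only reaches 10(W), which is W → L
n=12: reaches L-position 11 → W
n=13: only reaches 12(W), which is W → L
n=14: reaches L-position 7 → W
n=15: only reaches 14(W), which is W → L
n=16: reaches L-position 15 → W
n=17: only reaches 16(W), which is W → L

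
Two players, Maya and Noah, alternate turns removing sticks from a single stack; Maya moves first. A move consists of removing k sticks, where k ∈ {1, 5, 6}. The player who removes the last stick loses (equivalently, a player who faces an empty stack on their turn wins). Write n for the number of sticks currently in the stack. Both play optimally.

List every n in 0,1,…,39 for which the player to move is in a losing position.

1, 3, 5, 12, 14, 16, 23, 25, 27, 34, 36, 38

Work bottom-up. With no move the player to move wins. Otherwise the position is W if at least one move leads to an L position for the opponent, and L if every move leads to a W.
n=0: no move; the opponent has just taken the last stick and therefore loses → W
n=1: only reaches 0(W), which is W → L
n=2: reaches L-position 1 → W
n=3: only reaches 2(W), which is W → L
n=4: reaches L-position 3 → W
n=5: only reaches 4(W), 0(W), all W → L
n=6: reaches L-position 5 → W
n=7: reaches L-position 1 → W
n=8: reaches L-position 3 → W
n=9: reaches L-position 3 → W
n=10: reaches L-position 5 → W
n=11: reaches L-position 5 → W
n=12: only reaches 11(W), 7(W), 6(W), all W → L
n=13: reaches L-position 12 → W
n=14: only reaches 13(W), 9(W), 8(W), all W → L
n=15: reaches L-position 14 → W
n=16: only reaches 15(W), 11(W), 10(W), all W → L
n=17: reaches L-position 16 → W
n=18: reaches L-position 12 → W
n=19: reaches L-position 14 → W
n=20: reaches L-position 14 → W
n=21: reaches L-position 16 → W
n=22: reaches L-position 16 → W
n=23: only reaches 22(W), 18(W), 17(W), all W → L
n=24: reaches L-position 23 → W
n=25: only reaches 24(W), 20(W), 19(W), all W → L
n=26: reaches L-position 25 → W
n=27: only reaches 26(W), 22(W), 21(W), all W → L
n=28: reaches L-position 27 → W
n=29: reaches L-position 23 → W
n=30: reaches L-position 25 → W
n=31: reaches L-position 25 → W
n=32: reaches L-position 27 → W
n=33: reaches L-position 27 → W
n=34: only reaches 33(W), 29(W), 28(W), all W → L
n=35: reaches L-position 34 → W
n=36: only reaches 35(W), 31(W), 30(W), all W → L
n=37: reaches L-position 36 → W
n=38: only reaches 37(W), 33(W), 32(W), all W → L
n=39: reaches L-position 38 → W
The losing starting values of n are exactly the entries labelled L in this table (12 of them).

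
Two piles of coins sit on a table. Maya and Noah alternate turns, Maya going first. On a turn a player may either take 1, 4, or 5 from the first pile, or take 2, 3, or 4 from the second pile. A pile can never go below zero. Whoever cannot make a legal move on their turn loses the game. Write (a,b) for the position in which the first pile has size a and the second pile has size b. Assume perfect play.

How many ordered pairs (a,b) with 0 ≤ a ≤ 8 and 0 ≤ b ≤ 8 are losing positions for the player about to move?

22

Classify positions by backward induction: terminal positions (no move available) are L. From any other position, the mover wins iff some move reaches an L.
Every move lowers a or b (never raises either), so fill the grid row by row in increasing a, and left to right within a row: each cell's successors are then already labelled.
      b=0  b=1  b=2  b=3  b=4  b=5  b=6  b=7  b=8
a=0:    L    L    W    W    W    W    L    L    W
a=1:    W    W    L    L    W    W    W    W    L
a=2:    L    L    W    W    W    W    L    L    W
a=3:    W    W    L    L    W    W    W    W    L
a=4:    W    W    W    W    L    L    W    W    W
a=5:    W    W    W    W    W    W    W    W    W
a=6:    W    W    W    W    L    L    W    W    W
a=7:    W    W    W    W    W    W    W    W    W
a=8:    L    L    W    W    W    W    L    L    W
Cells with no legal move (terminal, hence L): (0,0), (0,1).
The remaining L cells, each justified by listing all of its moves:
(0,6): →(0,4)(W), (0,3)(W), (0,2)(W) — all W, so L
(0,7): →(0,5)(W), (0,4)(W), (0,3)(W) — all W, so L
(1,2): →(0,2)(W), (1,0)(W) — all W, so L
(1,3): →(0,3)(W), (1,1)(W), (1,0)(W) — all W, so L
(1,8): →(0,8)(W), (1,6)(W), (1,5)(W), (1,4)(W) — all W, so L
(2,0): →(1,0)(W) only, which is W, so L
(2,1): →(1,1)(W) only, which is W, so L
(2,6): →(1,6)(W), (2,4)(W), (2,3)(W), (2,2)(W) — all W, so L
(2,7): →(1,7)(W), (2,5)(W), (2,4)(W), (2,3)(W) — all W, so L
(3,2): →(2,2)(W), (3,0)(W) — all W, so L
(3,3): →(2,3)(W), (3,1)(W), (3,0)(W) — all W, so L
(3,8): →(2,8)(W), (3,6)(W), (3,5)(W), (3,4)(W) — all W, so L
(4,4): →(3,4)(W), (0,4)(W), (4,2)(W), (4,1)(W), (4,0)(W) — all W, so L
(4,5): →(3,5)(W), (0,5)(W), (4,3)(W), (4,2)(W), (4,1)(W) — all W, so L
(6,4): →(5,4)(W), (2,4)(W), (1,4)(W), (6,2)(W), (6,1)(W), (6,0)(W) — all W, so L
(6,5): →(5,5)(W), (2,5)(W), (1,5)(W), (6,3)(W), (6,2)(W), (6,1)(W) — all W, so L
(8,0): →(7,0)(W), (4,0)(W), (3,0)(W) — all W, so L
(8,1): →(7,1)(W), (4,1)(W), (3,1)(W) — all W, so L
(8,6): →(7,6)(W), (4,6)(W), (3,6)(W), (8,4)(W), (8,3)(W), (8,2)(W) — all W, so L
(8,7): →(7,7)(W), (4,7)(W), (3,7)(W), (8,5)(W), (8,4)(W), (8,3)(W) — all W, so L
Every other cell has at least one move into one of the L cells above, so it is W.
L cells per row: a=0: 4, a=1: 3, a=2: 4, a=3: 3, a=4: 2, a=5: 0, a=6: 2, a=7: 0, a=8: 4; total 22.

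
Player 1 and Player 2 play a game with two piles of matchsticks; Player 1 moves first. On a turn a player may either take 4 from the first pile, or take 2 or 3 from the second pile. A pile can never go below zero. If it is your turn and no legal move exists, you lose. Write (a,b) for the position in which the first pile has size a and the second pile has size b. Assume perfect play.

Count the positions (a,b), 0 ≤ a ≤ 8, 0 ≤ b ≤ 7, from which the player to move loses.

32

Use the standard recursion: the mover loses at a terminal position; elsewhere, the mover wins exactly when some move hands the opponent an L position.
Every move lowers a or b (never raises either), so fill the grid row by row in increasing a, and left to right within a row: each cell's successors are then already labelled.
      b=0  b=1  b=2  b=3  b=4  b=5  b=6  b=7
a=0:    L    L    W    W    W    L    L    W
a=1:    L    L    W    W    W    L    L    W
a=2:    L    L    W    W    W    L    L    W
a=3:    L    L    W    W    W    L    L    W
a=4:    W    W    L    L    W    W    W    L
a=5:    W    W    L    L    W    W    W    L
a=6:    W    W    L    L    W    W    W    L
a=7:    W    W    L    L    W    W    W    L
a=8:    L    L    W    W    W    L    L    W
Cells with no legal move (terminal, hence L): (0,0), (0,1), (1,0), (1,1), (2,0), (2,1), (3,0), (3,1).
The remaining L cells, each justified by listing all of its moves:
(0,5): moves to (0,3)(W), (0,2)(W); every one is W ⇒ L
(0,6): moves to (0,4)(W), (0,3)(W); every one is W ⇒ L
(1,5): moves to (1,3)(W), (1,2)(W); every one is W ⇒ L
(1,6): moves to (1,4)(W), (1,3)(W); every one is W ⇒ L
(2,5): moves to (2,3)(W), (2,2)(W); every one is W ⇒ L
(2,6): moves to (2,4)(W), (2,3)(W); every one is W ⇒ L
(3,5): moves to (3,3)(W), (3,2)(W); every one is W ⇒ L
(3,6): moves to (3,4)(W), (3,3)(W); every one is W ⇒ L
(4,2): moves to (0,2)(W), (4,0)(W); every one is W ⇒ L
(4,3): moves to (0,3)(W), (4,1)(W), (4,0)(W); every one is W ⇒ L
(4,7): moves to (0,7)(W), (4,5)(W), (4,4)(W); every one is W ⇒ L
(5,2): moves to (1,2)(W), (5,0)(W); every one is W ⇒ L
(5,3): moves to (1,3)(W), (5,1)(W), (5,0)(W); every one is W ⇒ L
(5,7): moves to (1,7)(W), (5,5)(W), (5,4)(W); every one is W ⇒ L
(6,2): moves to (2,2)(W), (6,0)(W); every one is W ⇒ L
(6,3): moves to (2,3)(W), (6,1)(W), (6,0)(W); every one is W ⇒ L
(6,7): moves to (2,7)(W), (6,5)(W), (6,4)(W); every one is W ⇒ L
(7,2): moves to (3,2)(W), (7,0)(W); every one is W ⇒ L
(7,3): moves to (3,3)(W), (7,1)(W), (7,0)(W); every one is W ⇒ L
(7,7): moves to (3,7)(W), (7,5)(W), (7,4)(W); every one is W ⇒ L
(8,0): the only move is to (4,0)(W), a W ⇒ L
(8,1): the only move is to (4,1)(W), a W ⇒ L
(8,5): moves to (4,5)(W), (8,3)(W), (8,2)(W); every one is W ⇒ L
(8,6): moves to (4,6)(W), (8,4)(W), (8,3)(W); every one is W ⇒ L
Every other cell has at least one move into one of the L cells above, so it is W.
L cells per row: a=0: 4, a=1: 4, a=2: 4, a=3: 4, a=4: 3, a=5: 3, a=6: 3, a=7: 3, a=8: 4; total 32.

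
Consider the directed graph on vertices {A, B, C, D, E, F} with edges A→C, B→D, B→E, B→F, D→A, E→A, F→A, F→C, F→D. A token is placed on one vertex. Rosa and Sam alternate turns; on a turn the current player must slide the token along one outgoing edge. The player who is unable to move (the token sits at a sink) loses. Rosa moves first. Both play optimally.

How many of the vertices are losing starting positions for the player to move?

3

Work bottom-up. With no move the player to move loses. Otherwise the position is W if at least one move leads to an L position for the opponent, and L if every move leads to a W.
Every edge goes from a vertex to one that appears earlier in the order C, A, E, D, F, B, so processing vertices in that order labels each vertex after all of its successors.
C: no outgoing edge → L
A: W (go to C, an L position)
E: L (sole option A(W) is W)
D: L (sole option A(W) is W)
F: W (go to D, an L position)
B: W (go to D, an L position)
The L vertices are C, D, E; that is 3 in all.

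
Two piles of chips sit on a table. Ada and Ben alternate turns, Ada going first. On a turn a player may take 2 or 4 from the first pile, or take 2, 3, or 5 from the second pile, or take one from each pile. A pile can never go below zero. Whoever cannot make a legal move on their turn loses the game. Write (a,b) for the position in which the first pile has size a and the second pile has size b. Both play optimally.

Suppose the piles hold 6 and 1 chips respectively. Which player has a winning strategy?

Ben wins.

Classify positions by backward induction: terminal positions (no move available) are L. From any other position, the mover wins iff some move reaches an L.
No move ever increases a pile, so every position that can arise here has a ≤ 6 and b ≤ 1; it is enough to label the cells with 0 ≤ a ≤ 6 and 0 ≤ b ≤ 1.
Every move lowers a or b (never raises either), so fill the grid row by row in increasing a, and left to right within a row: each cell's successors are then already labelled.
      b=0  b=1
a=0:    L    L
a=1:    L    W
a=2:    W    W
a=3:    W    L
a=4:    W    W
a=5:    W    W
a=6:    L    L
Cells with no legal move (terminal, hence L): (0,0), (0,1), (1,0).
The remaining L cells, each justified by listing all of its moves:
(3,1): moves to (1,1)(W), (2,0)(W); every one is W ⇒ L
(6,0): moves to (4,0)(W), (2,0)(W); every one is W ⇒ L
(6,1): moves to (4,1)(W), (2,1)(W), (5,0)(W); every one is W ⇒ L
Every other cell has at least one move into one of the L cells above, so it is W.
The starting position (6,1) is L: whatever Ada does, the opponent receives a W position.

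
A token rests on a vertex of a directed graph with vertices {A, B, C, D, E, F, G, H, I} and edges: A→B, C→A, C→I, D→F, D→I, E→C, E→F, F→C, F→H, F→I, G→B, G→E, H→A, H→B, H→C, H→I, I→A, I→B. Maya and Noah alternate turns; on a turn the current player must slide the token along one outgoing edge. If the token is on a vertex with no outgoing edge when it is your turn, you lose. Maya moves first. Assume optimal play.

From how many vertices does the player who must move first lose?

3

Label each position W (a win for the player to move) or L (a loss). A position with no legal move is L; any other position is W exactly when some move reaches an L, and L when every move reaches a W.
Every edge goes from a vertex to one that appears earlier in the order B, A, I, C, H, F, E, G, D, so processing vertices in that order labels each vertex after all of its successors.
B: no outgoing edge → L
A: can move to B, which is L ⇒ W
I: can move to B, which is L ⇒ W
C: moves to I(W), A(W); every one is W ⇒ L
H: can move to C, which is L ⇒ W
F: can move to C, which is L ⇒ W
E: can move to C, which is L ⇒ W
G: can move to B, which is L ⇒ W
D: moves to F(W), I(W); every one is W ⇒ L
The L vertices are B, C, D; that is 3 in all.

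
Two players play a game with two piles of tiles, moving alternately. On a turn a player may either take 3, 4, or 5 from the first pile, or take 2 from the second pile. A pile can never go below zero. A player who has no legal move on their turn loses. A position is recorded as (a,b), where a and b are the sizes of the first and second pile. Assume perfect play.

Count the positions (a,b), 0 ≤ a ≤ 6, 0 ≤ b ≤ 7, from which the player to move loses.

Compute win/loss labels from the base case upward. A position with no move is L. Any other position is W if it can reach an L in one move, else L.
Every move lowers a or b (never raises either), so fill the grid row by row in increasing a, and left to right within a row: each cell's successors are then already labelled.
      b=0  b=1  b=2  b=3  b=4  b=5  b=6  b=7
a=0:    L    L    W    W    L    L    W    W
a=1:    L    L    W    W    L    L    W    W
a=2:    L    L    W    W    L    L    W    W
a=3:    W    W    L    L    W    W    L    L
a=4:    W    W    L    L    W    W    L    L
a=5:    W    W    L    L    W    W    L    L
a=6:    W    W    W    W    W    W    W    W
Cells with no legal move (terminal, hence L): (0,0), (0,1), (1,0), (1,1), (2,0), (2,1).
The remaining L cells, each justified by listing all of its moves:
(0,4): only reaches (0,2)(W), which is W → L
(0,5): only reaches (0,3)(W), which is W → L
(1,4): only reaches (1,2)(W), which is W → L
(1,5): only reaches (1,3)(W), which is W → L
(2,4): only reaches (2,2)(W), which is W → L
(2,5): only reaches (2,3)(W), which is W → L
(3,2): only reaches (0,2)(W), (3,0)(W), all W → L
(3,3): only reaches (0,3)(W), (3,1)(W), all W → L
(3,6): only reaches (0,6)(W), (3,4)(W), all W → L
(3,7): only reaches (0,7)(W), (3,5)(W), all W → L
(4,2): only reaches (1,2)(W), (0,2)(W), (4,0)(W), all W → L
(4,3): only reaches (1,3)(W), (0,3)(W), (4,1)(W), all W → L
(4,6): only reaches (1,6)(W), (0,6)(W), (4,4)(W), all W → L
(4,7): only reaches (1,7)(W), (0,7)(W), (4,5)(W), all W → L
(5,2): only reaches (2,2)(W), (1,2)(W), (0,2)(W), (5,0)(W), all W → L
(5,3): only reaches (2,3)(W), (1,3)(W), (0,3)(W), (5,1)(W), all W → L
(5,6): only reaches (2,6)(W), (1,6)(W), (0,6)(W), (5,4)(W), all W → L
(5,7): only reaches (2,7)(W), (1,7)(W), (0,7)(W), (5,5)(W), all W → L
Every other cell has at least one move into one of the L cells above, so it is W.
L cells per row: a=0: 4, a=1: 4, a=2: 4, a=3: 4, a=4: 4, a=5: 4, a=6: 0; total 24.

24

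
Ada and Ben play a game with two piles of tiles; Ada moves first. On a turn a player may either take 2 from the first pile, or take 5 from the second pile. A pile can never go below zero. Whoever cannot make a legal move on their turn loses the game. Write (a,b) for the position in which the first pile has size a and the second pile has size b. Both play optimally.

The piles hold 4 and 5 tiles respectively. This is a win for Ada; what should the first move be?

Positions with no move are L. A position that does have a move is losing for the player to move precisely when every available move leads to a winning position for the opponent. Fill in the labels:
No move ever increases a pile, so every position that can arise here has a ≤ 4 and b ≤ 5; it is enough to label the cells with 0 ≤ a ≤ 4 and 0 ≤ b ≤ 5.
Every move lowers a or b (never raises either), so fill the grid row by row in increasing a, and left to right within a row: each cell's successors are then already labelled.
      b=0  b=1  b=2  b=3  b=4  b=5
a=0:    L    L    L    L    L    W
a=1:    L    L    L    L    L    W
a=2:    W    W    W    W    W    L
a=3:    W    W    W    W    W    L
a=4:    L    L    L    L    L    W
Cells with no legal move (terminal, hence L): (0,0), (0,1), (0,2), (0,3), (0,4), (1,0), (1,1), (1,2), (1,3), (1,4).
The remaining L cells, each justified by listing all of its moves:
(2,5): L (options (0,5)(W), (2,0)(W) are all W)
(3,5): L (options (1,5)(W), (3,0)(W) are all W)
(4,0): L (sole option (2,0)(W) is W)
(4,1): L (sole option (2,1)(W) is W)
(4,2): L (sole option (2,2)(W) is W)
(4,3): L (sole option (2,3)(W) is W)
(4,4): L (sole option (2,4)(W) is W)
Every other cell has at least one move into one of the L cells above, so it is W.
From (4,5), the L positions reachable in one move are: (2,5), (4,0). Any move reaching one of these is winning.

Move to (2,5).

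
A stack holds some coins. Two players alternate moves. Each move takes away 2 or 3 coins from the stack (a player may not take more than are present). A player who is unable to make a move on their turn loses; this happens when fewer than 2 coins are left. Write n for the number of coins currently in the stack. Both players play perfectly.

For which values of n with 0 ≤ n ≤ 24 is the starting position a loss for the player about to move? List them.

Build the W/L table. Terminal = L. A non-terminal position is W if it has a move to some L; otherwise it is L.
n=0: no move → L
n=1: no move → L
n=2: reaches L-position 0 → W
n=3: reaches L-position 1 → W
n=4: reaches L-position 1 → W
n=5: only reaches 3(W), 2(W), all W → L
n=6: only reaches 4(W), 3(W), all W → L
n=7: reaches L-position 5 → W
n=8: reaches L-position 6 → W
n=9: reaches L-position 6 → W
n=10: only reaches 8(W), 7(W), all W → L
n=11: only reaches 9(W), 8(W), all W → L
n=12: reaches L-position 10 → W
n=13: reaches L-position 11 → W
n=14: reaches L-position 11 → W
n=15: only reaches 13(W), 12(W), all W → L
n=16: only reaches 14(W), 13(W), all W → L
n=17: reaches L-position 15 → W
n=18: reaches L-position 16 → W
n=19: reaches L-position 16 → W
n=20: only reaches 18(W), 17(W), all W → L
n=21: only reaches 19(W), 18(W), all W → L
n=22: reaches L-position 20 → W
n=23: reaches L-position 21 → W
n=24: reaches L-position 21 → W
The losing starting values of n are exactly the entries labelled L in this table (10 of them).

0, 1, 5, 6, 10, 11, 15, 16, 20, 21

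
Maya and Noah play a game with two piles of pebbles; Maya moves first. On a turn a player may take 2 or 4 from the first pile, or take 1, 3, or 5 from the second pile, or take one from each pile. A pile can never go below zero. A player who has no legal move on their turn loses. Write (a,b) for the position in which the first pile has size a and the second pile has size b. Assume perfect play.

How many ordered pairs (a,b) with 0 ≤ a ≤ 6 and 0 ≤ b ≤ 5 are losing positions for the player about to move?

15

Compute win/loss labels from the base case upward. A position with no move is L. Any other position is W if it can reach an L in one move, else L.
Every move lowers a or b (never raises either), so fill the grid row by row in increasing a, and left to right within a row: each cell's successors are then already labelled.
      b=0  b=1  b=2  b=3  b=4  b=5
a=0:    L    W    L    W    L    W
a=1:    L    W    L    W    L    W
a=2:    W    W    W    W    W    W
a=3:    W    L    W    L    W    L
a=4:    W    L    W    L    W    L
a=5:    W    W    W    W    W    W
a=6:    L    W    L    W    L    W
Cells with no legal move (terminal, hence L): (0,0), (1,0).
The remaining L cells, each justified by listing all of its moves:
(0,2): L (sole option (0,1)(W) is W)
(0,4): L (options (0,3)(W), (0,1)(W) are all W)
(1,2): L (options (1,1)(W), (0,1)(W) are all W)
(1,4): L (options (1,3)(W), (1,1)(W), (0,3)(W) are all W)
(3,1): L (options (1,1)(W), (3,0)(W), (2,0)(W) are all W)
(3,3): L (options (1,3)(W), (3,2)(W), (3,0)(W), (2,2)(W) are all W)
(3,5): L (options (1,5)(W), (3,4)(W), (3,2)(W), (3,0)(W), (2,4)(W) are all W)
(4,1): L (options (2,1)(W), (0,1)(W), (4,0)(W), (3,0)(W) are all W)
(4,3): L (options (2,3)(W), (0,3)(W), (4,2)(W), (4,0)(W), (3,2)(W) are all W)
(4,5): L (options (2,5)(W), (0,5)(W), (4,4)(W), (4,2)(W), (4,0)(W), (3,4)(W) are all W)
(6,0): L (options (4,0)(W), (2,0)(W) are all W)
(6,2): L (options (4,2)(W), (2,2)(W), (6,1)(W), (5,1)(W) are all W)
(6,4): L (options (4,4)(W), (2,4)(W), (6,3)(W), (6,1)(W), (5,3)(W) are all W)
Every other cell has at least one move into one of the L cells above, so it is W.
L cells per row: a=0: 3, a=1: 3, a=2: 0, a=3: 3, a=4: 3, a=5: 0, a=6: 3; total 15.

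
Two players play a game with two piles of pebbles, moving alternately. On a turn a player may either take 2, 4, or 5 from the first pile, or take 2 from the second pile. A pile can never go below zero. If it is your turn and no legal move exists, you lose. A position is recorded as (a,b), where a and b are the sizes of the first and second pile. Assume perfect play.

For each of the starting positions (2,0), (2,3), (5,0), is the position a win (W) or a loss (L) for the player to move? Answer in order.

Work bottom-up. With no move the player to move loses. Otherwise the position is W if at least one move leads to an L position for the opponent, and L if every move leads to a W.
No move ever increases a pile, so every position that can arise here has a ≤ 5 and b ≤ 3; it is enough to label the cells with 0 ≤ a ≤ 5 and 0 ≤ b ≤ 3.
Every move lowers a or b (never raises either), so fill the grid row by row in increasing a, and left to right within a row: each cell's successors are then already labelled.
      b=0  b=1  b=2  b=3
a=0:    L    L    W    W
a=1:    L    L    W    W
a=2:    W    W    L    L
a=3:    W    W    L    L
a=4:    W    W    W    W
a=5:    W    W    W    W
Cells with no legal move (terminal, hence L): (0,0), (0,1), (1,0), (1,1).
The remaining L cells, each justified by listing all of its moves:
(2,2): L (options (0,2)(W), (2,0)(W) are all W)
(2,3): L (options (0,3)(W), (2,1)(W) are all W)
(3,2): L (options (1,2)(W), (3,0)(W) are all W)
(3,3): L (options (1,3)(W), (3,1)(W) are all W)
Every other cell has at least one move into one of the L cells above, so it is W.
(2,0): the move to (0,0) reaches an L cell, so W
(2,3): one of the L cells justified above, so L
(5,0): the move to (1,0) reaches an L cell, so W

(2,0): W, (2,3): L, (5,0): W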